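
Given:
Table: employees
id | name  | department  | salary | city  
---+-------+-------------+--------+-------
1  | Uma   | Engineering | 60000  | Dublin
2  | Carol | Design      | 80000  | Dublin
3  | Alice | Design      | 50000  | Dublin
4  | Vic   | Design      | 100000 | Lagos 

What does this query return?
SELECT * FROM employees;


SELECT * returns all 4 rows with all columns

4 rows:
1, Uma, Engineering, 60000, Dublin
2, Carol, Design, 80000, Dublin
3, Alice, Design, 50000, Dublin
4, Vic, Design, 100000, Lagos


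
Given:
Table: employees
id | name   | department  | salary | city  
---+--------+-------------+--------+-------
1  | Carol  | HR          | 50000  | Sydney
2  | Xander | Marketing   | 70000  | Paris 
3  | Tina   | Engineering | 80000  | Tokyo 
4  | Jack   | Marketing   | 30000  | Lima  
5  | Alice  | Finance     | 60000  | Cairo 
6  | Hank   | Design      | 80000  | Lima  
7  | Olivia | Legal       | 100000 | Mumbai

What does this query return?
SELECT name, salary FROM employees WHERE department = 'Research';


Filtering: department = 'Research'
Matching rows: 0

Empty result set (0 rows)


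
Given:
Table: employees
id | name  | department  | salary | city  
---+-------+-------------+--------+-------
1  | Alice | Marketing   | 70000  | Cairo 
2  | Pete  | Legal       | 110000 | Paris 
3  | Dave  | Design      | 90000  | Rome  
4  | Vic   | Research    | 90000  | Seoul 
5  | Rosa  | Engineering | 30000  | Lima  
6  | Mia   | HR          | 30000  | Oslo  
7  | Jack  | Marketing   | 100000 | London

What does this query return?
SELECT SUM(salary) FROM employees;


SUM(salary) = 70000 + 110000 + 90000 + 90000 + 30000 + 30000 + 100000 = 520000

520000


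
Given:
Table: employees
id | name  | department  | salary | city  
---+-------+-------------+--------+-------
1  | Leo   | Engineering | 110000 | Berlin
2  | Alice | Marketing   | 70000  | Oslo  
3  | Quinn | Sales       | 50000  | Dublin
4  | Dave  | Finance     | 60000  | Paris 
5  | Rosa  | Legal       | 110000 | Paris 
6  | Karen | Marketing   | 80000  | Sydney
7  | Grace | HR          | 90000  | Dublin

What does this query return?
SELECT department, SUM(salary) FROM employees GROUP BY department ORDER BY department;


Summing salary within each department:
  Engineering: 110000 = 110000
  Finance: 60000 = 60000
  HR: 90000 = 90000
  Legal: 110000 = 110000
  Marketing: 70000 + 80000 = 150000
  Sales: 50000 = 50000


6 groups:
Engineering, 110000
Finance, 60000
HR, 90000
Legal, 110000
Marketing, 150000
Sales, 50000


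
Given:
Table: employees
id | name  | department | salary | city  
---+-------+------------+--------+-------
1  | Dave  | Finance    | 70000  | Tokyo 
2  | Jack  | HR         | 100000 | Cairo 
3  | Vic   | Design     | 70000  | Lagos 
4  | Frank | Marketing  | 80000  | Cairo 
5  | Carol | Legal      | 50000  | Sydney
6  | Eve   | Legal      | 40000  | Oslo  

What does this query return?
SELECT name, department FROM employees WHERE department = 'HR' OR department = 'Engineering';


Filtering: department = 'HR' OR 'Engineering'
Matching: 1 rows

1 rows:
Jack, HR


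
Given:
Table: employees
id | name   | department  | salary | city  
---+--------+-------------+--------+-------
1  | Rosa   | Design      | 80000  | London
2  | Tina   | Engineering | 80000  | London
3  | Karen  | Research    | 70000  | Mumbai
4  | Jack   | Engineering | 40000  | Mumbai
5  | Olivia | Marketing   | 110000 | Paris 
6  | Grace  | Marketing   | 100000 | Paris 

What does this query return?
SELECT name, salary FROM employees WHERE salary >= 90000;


Filtering: salary >= 90000
Matching: 2 rows

2 rows:
Olivia, 110000
Grace, 100000


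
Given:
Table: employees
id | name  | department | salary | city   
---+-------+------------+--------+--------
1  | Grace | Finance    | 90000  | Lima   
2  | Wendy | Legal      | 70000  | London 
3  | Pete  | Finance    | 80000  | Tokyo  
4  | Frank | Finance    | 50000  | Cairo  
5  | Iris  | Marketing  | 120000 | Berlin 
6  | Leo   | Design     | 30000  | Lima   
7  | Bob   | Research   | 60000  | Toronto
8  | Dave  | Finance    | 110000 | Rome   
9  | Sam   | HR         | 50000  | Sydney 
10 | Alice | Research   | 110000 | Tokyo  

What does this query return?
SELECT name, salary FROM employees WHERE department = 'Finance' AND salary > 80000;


Filtering: department = 'Finance' AND salary > 80000
Matching: 2 rows

2 rows:
Grace, 90000
Dave, 110000


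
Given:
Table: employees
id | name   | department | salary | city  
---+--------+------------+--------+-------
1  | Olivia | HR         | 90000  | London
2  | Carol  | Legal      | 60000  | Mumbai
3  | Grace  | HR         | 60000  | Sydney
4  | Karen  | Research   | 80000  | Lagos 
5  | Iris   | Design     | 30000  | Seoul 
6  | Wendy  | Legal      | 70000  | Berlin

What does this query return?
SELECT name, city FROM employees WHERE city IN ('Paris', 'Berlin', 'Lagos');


Filtering: city IN ('Paris', 'Berlin', 'Lagos')
Matching: 2 rows

2 rows:
Karen, Lagos
Wendy, Berlin


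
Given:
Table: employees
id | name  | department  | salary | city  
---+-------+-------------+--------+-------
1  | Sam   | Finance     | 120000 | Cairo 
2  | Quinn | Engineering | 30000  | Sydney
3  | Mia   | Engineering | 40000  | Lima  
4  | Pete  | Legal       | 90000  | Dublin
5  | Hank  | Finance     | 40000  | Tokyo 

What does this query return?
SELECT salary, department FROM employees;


Projecting columns: salary, department

5 rows:
120000, Finance
30000, Engineering
40000, Engineering
90000, Legal
40000, Finance


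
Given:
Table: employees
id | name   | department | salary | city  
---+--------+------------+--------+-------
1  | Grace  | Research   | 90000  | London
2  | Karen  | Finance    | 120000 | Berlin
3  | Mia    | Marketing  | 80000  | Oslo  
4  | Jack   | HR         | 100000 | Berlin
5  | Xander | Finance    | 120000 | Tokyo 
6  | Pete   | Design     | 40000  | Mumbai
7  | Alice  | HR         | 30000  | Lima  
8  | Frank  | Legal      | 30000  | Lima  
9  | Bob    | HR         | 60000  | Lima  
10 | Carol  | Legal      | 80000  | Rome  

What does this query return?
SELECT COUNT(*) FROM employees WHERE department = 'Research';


Counting rows where department = 'Research'
  Grace -> MATCH


1


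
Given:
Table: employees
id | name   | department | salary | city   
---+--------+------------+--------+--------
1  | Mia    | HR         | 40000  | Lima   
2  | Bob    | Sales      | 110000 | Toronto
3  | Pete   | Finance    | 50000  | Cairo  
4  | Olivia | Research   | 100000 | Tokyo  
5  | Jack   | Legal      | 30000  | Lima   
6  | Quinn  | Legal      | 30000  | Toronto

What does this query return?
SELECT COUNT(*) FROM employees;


COUNT(*) counts all rows

6


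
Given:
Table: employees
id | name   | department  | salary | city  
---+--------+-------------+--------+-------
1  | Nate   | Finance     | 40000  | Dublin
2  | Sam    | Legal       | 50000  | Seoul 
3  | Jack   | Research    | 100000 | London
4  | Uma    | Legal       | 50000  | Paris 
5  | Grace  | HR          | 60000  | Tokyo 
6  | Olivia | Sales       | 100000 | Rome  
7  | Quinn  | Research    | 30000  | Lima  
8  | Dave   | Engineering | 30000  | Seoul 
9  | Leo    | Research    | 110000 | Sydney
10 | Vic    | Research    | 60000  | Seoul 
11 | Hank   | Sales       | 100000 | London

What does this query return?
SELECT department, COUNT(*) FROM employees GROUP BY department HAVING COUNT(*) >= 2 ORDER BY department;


Groups with count >= 2:
  Legal: 2 -> PASS
  Research: 4 -> PASS
  Sales: 2 -> PASS
  Engineering: 1 -> filtered out
  Finance: 1 -> filtered out
  HR: 1 -> filtered out


3 groups:
Legal, 2
Research, 4
Sales, 2


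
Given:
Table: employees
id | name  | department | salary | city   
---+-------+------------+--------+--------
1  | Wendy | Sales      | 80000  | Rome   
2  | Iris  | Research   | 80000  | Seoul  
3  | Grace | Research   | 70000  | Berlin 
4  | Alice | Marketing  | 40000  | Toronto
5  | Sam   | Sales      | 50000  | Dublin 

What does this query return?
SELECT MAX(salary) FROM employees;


Salaries: 80000, 80000, 70000, 40000, 50000
MAX = 80000

80000


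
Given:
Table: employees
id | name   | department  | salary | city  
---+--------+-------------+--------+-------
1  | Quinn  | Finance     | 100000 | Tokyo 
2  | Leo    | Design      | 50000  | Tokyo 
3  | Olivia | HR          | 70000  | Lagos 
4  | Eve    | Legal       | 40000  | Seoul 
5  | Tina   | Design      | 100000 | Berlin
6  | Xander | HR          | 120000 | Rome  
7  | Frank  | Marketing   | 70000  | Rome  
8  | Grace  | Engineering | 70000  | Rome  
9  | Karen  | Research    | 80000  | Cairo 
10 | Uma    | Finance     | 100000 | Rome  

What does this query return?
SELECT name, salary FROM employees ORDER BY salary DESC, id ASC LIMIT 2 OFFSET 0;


Sort by salary DESC (id ASC tiebreak), then skip 0 and take 2
Rows 1 through 2

2 rows:
Xander, 120000
Quinn, 100000


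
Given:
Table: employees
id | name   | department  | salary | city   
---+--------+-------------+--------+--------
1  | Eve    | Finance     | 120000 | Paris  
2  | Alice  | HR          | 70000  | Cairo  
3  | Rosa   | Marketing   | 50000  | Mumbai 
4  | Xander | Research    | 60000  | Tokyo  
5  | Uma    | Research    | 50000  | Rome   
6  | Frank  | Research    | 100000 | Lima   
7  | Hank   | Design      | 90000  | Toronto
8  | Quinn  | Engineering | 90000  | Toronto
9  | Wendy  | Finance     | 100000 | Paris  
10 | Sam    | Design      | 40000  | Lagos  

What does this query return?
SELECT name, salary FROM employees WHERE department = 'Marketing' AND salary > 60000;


Filtering: department = 'Marketing' AND salary > 60000
Matching: 0 rows

Empty result set (0 rows)


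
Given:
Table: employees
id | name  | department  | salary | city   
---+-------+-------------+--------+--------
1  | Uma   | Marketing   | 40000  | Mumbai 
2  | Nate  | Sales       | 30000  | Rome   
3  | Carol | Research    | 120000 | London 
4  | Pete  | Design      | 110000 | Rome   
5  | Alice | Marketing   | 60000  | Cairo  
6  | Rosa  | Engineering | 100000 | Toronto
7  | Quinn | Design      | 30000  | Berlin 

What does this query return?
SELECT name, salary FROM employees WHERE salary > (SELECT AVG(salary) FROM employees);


Subquery: AVG(salary) = 70000.0
Filtering: salary > 70000.0
  Carol (120000) -> MATCH
  Pete (110000) -> MATCH
  Rosa (100000) -> MATCH


3 rows:
Carol, 120000
Pete, 110000
Rosa, 100000


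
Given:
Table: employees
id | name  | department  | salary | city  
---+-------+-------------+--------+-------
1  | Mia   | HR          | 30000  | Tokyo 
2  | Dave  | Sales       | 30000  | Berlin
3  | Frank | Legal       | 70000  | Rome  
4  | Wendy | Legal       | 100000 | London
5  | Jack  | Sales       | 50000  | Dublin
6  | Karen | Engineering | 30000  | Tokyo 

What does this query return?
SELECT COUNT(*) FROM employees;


COUNT(*) counts all rows

6


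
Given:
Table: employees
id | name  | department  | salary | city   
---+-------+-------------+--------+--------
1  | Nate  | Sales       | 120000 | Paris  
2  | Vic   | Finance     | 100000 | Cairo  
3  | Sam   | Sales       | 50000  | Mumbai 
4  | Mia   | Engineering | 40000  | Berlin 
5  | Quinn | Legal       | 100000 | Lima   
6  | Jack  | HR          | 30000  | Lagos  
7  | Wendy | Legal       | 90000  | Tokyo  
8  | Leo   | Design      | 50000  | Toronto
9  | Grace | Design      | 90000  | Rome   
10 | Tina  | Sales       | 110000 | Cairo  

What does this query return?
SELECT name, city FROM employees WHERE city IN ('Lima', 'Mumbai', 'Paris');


Filtering: city IN ('Lima', 'Mumbai', 'Paris')
Matching: 3 rows

3 rows:
Nate, Paris
Sam, Mumbai
Quinn, Lima


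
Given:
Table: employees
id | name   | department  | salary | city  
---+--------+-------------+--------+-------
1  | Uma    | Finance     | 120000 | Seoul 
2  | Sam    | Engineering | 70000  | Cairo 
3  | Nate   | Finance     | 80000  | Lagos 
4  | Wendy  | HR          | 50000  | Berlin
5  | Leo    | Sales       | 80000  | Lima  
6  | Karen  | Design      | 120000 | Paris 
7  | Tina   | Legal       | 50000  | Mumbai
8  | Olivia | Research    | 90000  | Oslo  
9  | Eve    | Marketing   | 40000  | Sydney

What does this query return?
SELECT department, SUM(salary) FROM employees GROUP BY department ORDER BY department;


Summing salary within each department:
  Design: 120000 = 120000
  Engineering: 70000 = 70000
  Finance: 120000 + 80000 = 200000
  HR: 50000 = 50000
  Legal: 50000 = 50000
  Marketing: 40000 = 40000
  Research: 90000 = 90000
  Sales: 80000 = 80000


8 groups:
Design, 120000
Engineering, 70000
Finance, 200000
HR, 50000
Legal, 50000
Marketing, 40000
Research, 90000
Sales, 80000


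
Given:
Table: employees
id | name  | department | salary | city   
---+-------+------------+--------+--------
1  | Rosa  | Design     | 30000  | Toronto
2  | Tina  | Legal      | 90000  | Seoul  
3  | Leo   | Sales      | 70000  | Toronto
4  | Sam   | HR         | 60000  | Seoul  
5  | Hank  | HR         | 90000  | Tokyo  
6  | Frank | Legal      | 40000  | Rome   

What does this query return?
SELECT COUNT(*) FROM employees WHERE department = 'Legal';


Counting rows where department = 'Legal'
  Tina -> MATCH
  Frank -> MATCH


2


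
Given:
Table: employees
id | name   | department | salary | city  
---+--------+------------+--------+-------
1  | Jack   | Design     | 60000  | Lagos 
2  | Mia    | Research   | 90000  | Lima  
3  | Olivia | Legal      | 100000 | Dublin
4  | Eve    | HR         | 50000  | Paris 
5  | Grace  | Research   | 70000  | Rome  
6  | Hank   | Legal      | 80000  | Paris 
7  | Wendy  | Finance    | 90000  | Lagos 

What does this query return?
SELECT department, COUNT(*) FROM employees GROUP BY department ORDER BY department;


Assigning each row to its department group:
  Jack -> Design
  Mia -> Research
  Olivia -> Legal
  Eve -> HR
  Grace -> Research
  Hank -> Legal
  Wendy -> Finance


5 groups:
Design, 1
Finance, 1
HR, 1
Legal, 2
Research, 2


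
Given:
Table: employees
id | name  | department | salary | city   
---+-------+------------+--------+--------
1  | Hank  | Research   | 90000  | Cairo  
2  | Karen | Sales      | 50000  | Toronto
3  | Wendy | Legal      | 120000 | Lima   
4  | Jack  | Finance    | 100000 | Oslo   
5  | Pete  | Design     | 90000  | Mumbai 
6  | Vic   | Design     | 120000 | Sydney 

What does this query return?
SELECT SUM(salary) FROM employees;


SUM(salary) = 90000 + 50000 + 120000 + 100000 + 90000 + 120000 = 570000

570000


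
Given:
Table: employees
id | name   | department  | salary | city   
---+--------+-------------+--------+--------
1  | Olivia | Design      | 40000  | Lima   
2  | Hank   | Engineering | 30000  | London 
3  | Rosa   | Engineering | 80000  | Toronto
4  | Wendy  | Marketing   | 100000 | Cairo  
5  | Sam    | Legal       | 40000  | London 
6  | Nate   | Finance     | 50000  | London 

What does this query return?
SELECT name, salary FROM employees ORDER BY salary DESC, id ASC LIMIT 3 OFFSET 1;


Sort by salary DESC (id ASC tiebreak), then skip 1 and take 3
Rows 2 through 4

3 rows:
Rosa, 80000
Nate, 50000
Olivia, 40000


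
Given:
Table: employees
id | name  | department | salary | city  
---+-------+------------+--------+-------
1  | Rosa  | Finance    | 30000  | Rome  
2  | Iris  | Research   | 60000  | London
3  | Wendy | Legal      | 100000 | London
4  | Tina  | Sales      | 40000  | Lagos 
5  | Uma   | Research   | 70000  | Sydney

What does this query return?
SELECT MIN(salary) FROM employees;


Salaries: 30000, 60000, 100000, 40000, 70000
MIN = 30000

30000


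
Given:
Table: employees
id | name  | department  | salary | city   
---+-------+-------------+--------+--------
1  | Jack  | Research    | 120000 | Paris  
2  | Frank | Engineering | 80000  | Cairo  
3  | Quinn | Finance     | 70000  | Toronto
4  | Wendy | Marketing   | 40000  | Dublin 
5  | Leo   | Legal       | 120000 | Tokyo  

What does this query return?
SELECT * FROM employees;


SELECT * returns all 5 rows with all columns

5 rows:
1, Jack, Research, 120000, Paris
2, Frank, Engineering, 80000, Cairo
3, Quinn, Finance, 70000, Toronto
4, Wendy, Marketing, 40000, Dublin
5, Leo, Legal, 120000, Tokyo


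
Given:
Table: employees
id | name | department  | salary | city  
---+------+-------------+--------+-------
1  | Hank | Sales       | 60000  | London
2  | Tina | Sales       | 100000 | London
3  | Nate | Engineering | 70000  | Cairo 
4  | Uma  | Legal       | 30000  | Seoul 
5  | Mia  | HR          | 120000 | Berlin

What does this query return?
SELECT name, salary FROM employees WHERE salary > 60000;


Filtering: salary > 60000
Matching: 3 rows

3 rows:
Tina, 100000
Nate, 70000
Mia, 120000


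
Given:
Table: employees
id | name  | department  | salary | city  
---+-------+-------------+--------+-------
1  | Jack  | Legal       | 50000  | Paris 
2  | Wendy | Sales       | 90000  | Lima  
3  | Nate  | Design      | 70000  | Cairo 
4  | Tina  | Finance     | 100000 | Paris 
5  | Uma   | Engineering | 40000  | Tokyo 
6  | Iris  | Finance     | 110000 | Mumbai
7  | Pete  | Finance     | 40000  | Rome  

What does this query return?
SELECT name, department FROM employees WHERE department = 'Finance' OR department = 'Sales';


Filtering: department = 'Finance' OR 'Sales'
Matching: 4 rows

4 rows:
Wendy, Sales
Tina, Finance
Iris, Finance
Pete, Finance


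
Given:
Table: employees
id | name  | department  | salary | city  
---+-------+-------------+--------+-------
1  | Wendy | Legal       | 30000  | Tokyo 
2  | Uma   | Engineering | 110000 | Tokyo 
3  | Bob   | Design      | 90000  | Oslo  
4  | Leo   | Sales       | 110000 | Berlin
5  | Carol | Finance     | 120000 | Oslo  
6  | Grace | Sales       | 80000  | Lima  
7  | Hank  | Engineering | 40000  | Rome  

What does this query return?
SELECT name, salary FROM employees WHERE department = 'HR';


Filtering: department = 'HR'
Matching rows: 0

Empty result set (0 rows)


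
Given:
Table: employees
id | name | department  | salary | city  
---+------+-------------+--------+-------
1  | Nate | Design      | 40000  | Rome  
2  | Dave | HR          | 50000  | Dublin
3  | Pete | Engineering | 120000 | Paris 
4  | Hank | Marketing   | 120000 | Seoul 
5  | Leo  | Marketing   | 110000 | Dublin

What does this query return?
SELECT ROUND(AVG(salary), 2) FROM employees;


SUM(salary) = 440000
COUNT = 5
ROUND(AVG, 2) = ROUND(440000 / 5, 2) = 88000.0

88000.0


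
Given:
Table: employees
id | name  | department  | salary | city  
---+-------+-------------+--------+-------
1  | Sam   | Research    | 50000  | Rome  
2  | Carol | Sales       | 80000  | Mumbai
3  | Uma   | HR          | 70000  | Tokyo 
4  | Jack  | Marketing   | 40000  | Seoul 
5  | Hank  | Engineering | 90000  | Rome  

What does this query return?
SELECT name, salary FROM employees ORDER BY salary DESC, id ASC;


Sorting by salary DESC, then id ASC for ties

5 rows:
Hank, 90000
Carol, 80000
Uma, 70000
Sam, 50000
Jack, 40000


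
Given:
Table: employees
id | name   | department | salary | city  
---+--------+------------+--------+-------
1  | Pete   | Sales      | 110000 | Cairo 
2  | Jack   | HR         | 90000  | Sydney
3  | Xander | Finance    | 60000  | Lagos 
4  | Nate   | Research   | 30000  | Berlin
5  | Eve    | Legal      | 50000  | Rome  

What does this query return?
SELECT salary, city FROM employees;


Projecting columns: salary, city

5 rows:
110000, Cairo
90000, Sydney
60000, Lagos
30000, Berlin
50000, Rome


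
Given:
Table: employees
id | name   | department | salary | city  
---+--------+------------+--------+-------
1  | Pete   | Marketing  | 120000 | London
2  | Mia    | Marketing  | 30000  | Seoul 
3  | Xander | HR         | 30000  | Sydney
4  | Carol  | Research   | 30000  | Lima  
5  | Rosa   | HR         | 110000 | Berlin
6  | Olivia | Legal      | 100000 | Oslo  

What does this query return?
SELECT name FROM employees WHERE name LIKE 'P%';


LIKE 'P%' matches names starting with 'P'
Matching: 1

1 rows:
Pete


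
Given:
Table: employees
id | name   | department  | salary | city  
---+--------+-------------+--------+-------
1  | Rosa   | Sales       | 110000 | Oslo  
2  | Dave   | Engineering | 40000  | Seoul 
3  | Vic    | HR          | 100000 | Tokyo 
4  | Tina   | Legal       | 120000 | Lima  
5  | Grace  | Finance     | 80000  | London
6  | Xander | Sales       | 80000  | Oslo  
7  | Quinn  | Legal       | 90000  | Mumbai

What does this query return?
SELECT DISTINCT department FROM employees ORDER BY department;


All 'department' values (row order): Sales, Engineering, HR, Legal, Finance, Sales, Legal
Removing duplicates leaves 5 unique value(s).

5 values:
Engineering
Finance
HR
Legal
Sales


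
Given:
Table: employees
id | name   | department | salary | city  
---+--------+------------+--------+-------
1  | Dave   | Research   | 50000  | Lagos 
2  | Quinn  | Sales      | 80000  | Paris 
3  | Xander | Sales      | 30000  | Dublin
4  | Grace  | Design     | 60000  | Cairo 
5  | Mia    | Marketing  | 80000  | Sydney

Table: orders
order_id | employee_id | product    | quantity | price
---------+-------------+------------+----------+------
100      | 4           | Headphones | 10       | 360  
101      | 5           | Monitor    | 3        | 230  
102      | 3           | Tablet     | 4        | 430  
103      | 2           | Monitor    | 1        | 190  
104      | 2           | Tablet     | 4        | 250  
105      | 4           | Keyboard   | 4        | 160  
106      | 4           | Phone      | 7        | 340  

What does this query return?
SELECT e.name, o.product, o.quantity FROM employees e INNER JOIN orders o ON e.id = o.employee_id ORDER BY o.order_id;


Joining employees.id = orders.employee_id:
  employee Grace (id=4) -> order Headphones
  employee Mia (id=5) -> order Monitor
  employee Xander (id=3) -> order Tablet
  employee Quinn (id=2) -> order Monitor
  employee Quinn (id=2) -> order Tablet
  employee Grace (id=4) -> order Keyboard
  employee Grace (id=4) -> order Phone


7 rows:
Grace, Headphones, 10
Mia, Monitor, 3
Xander, Tablet, 4
Quinn, Monitor, 1
Quinn, Tablet, 4
Grace, Keyboard, 4
Grace, Phone, 7


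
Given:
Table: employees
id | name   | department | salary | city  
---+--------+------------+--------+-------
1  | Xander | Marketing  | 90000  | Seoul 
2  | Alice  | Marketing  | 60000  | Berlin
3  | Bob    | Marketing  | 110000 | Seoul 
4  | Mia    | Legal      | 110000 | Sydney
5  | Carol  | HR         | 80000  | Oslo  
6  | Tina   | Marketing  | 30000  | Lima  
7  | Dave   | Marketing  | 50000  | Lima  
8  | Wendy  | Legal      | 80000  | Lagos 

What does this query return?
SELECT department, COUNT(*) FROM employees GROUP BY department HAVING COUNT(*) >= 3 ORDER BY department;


Groups with count >= 3:
  Marketing: 5 -> PASS
  HR: 1 -> filtered out
  Legal: 2 -> filtered out


1 groups:
Marketing, 5


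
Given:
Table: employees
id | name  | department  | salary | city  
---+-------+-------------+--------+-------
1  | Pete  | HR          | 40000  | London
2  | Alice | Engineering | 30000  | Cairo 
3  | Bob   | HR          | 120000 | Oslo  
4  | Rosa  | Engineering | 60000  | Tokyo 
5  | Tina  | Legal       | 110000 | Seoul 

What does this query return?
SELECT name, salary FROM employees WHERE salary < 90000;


Filtering: salary < 90000
Matching: 3 rows

3 rows:
Pete, 40000
Alice, 30000
Rosa, 60000


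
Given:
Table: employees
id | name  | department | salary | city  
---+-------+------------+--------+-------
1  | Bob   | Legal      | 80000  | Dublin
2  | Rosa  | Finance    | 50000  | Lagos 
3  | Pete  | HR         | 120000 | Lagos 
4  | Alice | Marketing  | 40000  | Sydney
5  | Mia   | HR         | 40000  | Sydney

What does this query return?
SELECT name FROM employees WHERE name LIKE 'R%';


LIKE 'R%' matches names starting with 'R'
Matching: 1

1 rows:
Rosa


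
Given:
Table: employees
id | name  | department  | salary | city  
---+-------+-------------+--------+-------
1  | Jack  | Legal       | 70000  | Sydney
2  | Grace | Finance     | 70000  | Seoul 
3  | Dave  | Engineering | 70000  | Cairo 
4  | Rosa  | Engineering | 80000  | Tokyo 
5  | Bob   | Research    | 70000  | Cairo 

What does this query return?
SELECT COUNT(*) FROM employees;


COUNT(*) counts all rows

5


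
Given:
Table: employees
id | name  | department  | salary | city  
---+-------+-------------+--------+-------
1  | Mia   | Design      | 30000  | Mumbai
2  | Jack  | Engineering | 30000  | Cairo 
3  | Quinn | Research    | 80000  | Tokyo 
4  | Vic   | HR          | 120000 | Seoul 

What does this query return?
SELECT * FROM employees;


SELECT * returns all 4 rows with all columns

4 rows:
1, Mia, Design, 30000, Mumbai
2, Jack, Engineering, 30000, Cairo
3, Quinn, Research, 80000, Tokyo
4, Vic, HR, 120000, Seoul


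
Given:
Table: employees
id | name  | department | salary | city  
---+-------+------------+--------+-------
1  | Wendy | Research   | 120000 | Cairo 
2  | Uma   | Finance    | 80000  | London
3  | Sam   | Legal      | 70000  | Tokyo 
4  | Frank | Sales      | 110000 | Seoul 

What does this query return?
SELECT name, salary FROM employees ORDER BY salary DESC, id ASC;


Sorting by salary DESC, then id ASC for ties

4 rows:
Wendy, 120000
Frank, 110000
Uma, 80000
Sam, 70000


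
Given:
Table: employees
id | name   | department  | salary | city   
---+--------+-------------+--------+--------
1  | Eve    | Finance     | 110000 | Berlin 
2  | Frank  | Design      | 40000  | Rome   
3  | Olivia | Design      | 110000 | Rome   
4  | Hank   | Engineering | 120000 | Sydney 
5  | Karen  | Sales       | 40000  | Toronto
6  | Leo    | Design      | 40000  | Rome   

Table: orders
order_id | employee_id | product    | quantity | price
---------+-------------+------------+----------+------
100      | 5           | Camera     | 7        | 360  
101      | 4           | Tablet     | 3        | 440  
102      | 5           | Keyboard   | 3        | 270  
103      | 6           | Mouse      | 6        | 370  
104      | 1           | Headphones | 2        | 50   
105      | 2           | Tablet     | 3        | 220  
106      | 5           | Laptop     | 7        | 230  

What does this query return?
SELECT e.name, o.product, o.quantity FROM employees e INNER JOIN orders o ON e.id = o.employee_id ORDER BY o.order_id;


Joining employees.id = orders.employee_id:
  employee Karen (id=5) -> order Camera
  employee Hank (id=4) -> order Tablet
  employee Karen (id=5) -> order Keyboard
  employee Leo (id=6) -> order Mouse
  employee Eve (id=1) -> order Headphones
  employee Frank (id=2) -> order Tablet
  employee Karen (id=5) -> order Laptop


7 rows:
Karen, Camera, 7
Hank, Tablet, 3
Karen, Keyboard, 3
Leo, Mouse, 6
Eve, Headphones, 2
Frank, Tablet, 3
Karen, Laptop, 7


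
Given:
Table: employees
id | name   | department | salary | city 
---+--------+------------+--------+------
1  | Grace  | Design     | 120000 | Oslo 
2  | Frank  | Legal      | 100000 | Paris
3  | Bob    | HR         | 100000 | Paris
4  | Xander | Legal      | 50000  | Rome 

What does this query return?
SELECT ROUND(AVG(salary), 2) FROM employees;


SUM(salary) = 370000
COUNT = 4
ROUND(AVG, 2) = ROUND(370000 / 4, 2) = 92500.0

92500.0


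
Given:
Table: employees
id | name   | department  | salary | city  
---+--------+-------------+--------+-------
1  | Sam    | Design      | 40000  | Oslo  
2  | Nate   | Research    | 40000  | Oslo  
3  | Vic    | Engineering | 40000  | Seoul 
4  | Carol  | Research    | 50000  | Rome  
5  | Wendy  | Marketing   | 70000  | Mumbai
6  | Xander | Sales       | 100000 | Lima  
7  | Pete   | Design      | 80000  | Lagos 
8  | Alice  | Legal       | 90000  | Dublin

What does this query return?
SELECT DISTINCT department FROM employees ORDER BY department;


All 'department' values (row order): Design, Research, Engineering, Research, Marketing, Sales, Design, Legal
Removing duplicates leaves 6 unique value(s).

6 values:
Design
Engineering
Legal
Marketing
Research
Sales


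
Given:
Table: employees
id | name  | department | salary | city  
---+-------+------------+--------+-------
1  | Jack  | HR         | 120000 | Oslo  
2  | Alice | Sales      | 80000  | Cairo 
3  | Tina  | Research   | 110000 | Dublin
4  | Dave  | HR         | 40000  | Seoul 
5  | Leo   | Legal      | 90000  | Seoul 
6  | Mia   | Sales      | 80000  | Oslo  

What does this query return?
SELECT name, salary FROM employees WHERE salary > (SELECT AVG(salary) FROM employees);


Subquery: AVG(salary) = 86666.67
Filtering: salary > 86666.67
  Jack (120000) -> MATCH
  Tina (110000) -> MATCH
  Leo (90000) -> MATCH


3 rows:
Jack, 120000
Tina, 110000
Leo, 90000


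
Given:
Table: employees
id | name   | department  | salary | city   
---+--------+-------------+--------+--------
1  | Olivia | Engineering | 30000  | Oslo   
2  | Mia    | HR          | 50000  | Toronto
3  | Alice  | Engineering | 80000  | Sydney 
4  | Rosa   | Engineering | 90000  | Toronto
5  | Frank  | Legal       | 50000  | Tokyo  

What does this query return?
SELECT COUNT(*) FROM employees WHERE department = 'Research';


Counting rows where department = 'Research'


0


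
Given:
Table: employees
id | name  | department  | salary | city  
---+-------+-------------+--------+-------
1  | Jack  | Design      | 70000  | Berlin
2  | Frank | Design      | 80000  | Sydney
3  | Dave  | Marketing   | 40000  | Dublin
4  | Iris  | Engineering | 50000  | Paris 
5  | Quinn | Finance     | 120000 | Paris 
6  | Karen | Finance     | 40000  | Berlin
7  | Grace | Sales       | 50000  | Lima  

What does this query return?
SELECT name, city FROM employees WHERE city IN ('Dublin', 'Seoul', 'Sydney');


Filtering: city IN ('Dublin', 'Seoul', 'Sydney')
Matching: 2 rows

2 rows:
Frank, Sydney
Dave, Dublin


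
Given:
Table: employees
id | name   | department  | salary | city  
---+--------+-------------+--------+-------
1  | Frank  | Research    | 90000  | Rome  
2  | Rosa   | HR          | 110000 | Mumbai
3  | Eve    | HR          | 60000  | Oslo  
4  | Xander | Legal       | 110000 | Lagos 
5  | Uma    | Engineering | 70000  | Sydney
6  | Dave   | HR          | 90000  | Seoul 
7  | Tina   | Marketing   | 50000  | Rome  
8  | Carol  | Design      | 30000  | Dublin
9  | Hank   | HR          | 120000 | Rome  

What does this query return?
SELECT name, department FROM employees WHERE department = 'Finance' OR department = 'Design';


Filtering: department = 'Finance' OR 'Design'
Matching: 1 rows

1 rows:
Carol, Design


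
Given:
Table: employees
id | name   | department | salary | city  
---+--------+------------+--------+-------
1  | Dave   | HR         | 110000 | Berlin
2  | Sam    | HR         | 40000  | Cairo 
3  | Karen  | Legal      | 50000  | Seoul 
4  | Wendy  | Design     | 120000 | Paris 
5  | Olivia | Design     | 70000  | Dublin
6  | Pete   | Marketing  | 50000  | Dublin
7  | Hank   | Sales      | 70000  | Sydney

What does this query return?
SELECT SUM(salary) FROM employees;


SUM(salary) = 110000 + 40000 + 50000 + 120000 + 70000 + 50000 + 70000 = 510000

510000


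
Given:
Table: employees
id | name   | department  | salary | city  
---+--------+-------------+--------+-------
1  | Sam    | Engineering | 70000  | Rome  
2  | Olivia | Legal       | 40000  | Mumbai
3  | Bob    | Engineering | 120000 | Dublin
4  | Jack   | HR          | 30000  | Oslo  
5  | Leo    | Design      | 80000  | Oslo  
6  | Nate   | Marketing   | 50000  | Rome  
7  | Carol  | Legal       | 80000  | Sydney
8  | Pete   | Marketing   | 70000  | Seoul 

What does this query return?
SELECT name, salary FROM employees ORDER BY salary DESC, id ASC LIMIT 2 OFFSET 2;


Sort by salary DESC (id ASC tiebreak), then skip 2 and take 2
Rows 3 through 4

2 rows:
Carol, 80000
Sam, 70000


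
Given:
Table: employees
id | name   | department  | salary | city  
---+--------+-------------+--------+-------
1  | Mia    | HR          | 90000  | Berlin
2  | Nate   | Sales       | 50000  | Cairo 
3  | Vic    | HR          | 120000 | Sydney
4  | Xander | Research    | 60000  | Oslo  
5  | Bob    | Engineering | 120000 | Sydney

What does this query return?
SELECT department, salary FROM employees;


Projecting columns: department, salary

5 rows:
HR, 90000
Sales, 50000
HR, 120000
Research, 60000
Engineering, 120000


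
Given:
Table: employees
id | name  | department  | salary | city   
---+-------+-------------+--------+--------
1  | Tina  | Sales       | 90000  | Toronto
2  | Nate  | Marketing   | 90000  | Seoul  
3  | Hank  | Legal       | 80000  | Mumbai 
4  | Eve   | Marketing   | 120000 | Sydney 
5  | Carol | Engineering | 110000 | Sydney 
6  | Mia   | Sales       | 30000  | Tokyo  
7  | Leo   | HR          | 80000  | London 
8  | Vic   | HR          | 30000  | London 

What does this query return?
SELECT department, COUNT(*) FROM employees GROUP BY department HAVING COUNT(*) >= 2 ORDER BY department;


Groups with count >= 2:
  HR: 2 -> PASS
  Marketing: 2 -> PASS
  Sales: 2 -> PASS
  Engineering: 1 -> filtered out
  Legal: 1 -> filtered out


3 groups:
HR, 2
Marketing, 2
Sales, 2


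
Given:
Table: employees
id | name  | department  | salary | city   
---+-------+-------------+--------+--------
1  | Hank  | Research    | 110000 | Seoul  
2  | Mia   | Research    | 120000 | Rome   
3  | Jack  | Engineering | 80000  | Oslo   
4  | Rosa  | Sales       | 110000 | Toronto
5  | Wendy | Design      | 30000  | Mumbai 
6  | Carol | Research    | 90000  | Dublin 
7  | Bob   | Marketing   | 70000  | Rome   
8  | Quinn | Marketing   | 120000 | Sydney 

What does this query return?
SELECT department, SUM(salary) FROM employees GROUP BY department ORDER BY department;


Summing salary within each department:
  Design: 30000 = 30000
  Engineering: 80000 = 80000
  Marketing: 70000 + 120000 = 190000
  Research: 110000 + 120000 + 90000 = 320000
  Sales: 110000 = 110000


5 groups:
Design, 30000
Engineering, 80000
Marketing, 190000
Research, 320000
Sales, 110000


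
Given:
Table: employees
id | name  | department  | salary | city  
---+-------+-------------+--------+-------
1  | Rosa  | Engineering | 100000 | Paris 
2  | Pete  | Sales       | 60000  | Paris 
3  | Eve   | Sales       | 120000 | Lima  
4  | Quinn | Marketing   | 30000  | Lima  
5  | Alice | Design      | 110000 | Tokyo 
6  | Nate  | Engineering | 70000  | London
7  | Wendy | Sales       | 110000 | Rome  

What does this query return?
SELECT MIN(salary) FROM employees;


Salaries: 100000, 60000, 120000, 30000, 110000, 70000, 110000
MIN = 30000

30000


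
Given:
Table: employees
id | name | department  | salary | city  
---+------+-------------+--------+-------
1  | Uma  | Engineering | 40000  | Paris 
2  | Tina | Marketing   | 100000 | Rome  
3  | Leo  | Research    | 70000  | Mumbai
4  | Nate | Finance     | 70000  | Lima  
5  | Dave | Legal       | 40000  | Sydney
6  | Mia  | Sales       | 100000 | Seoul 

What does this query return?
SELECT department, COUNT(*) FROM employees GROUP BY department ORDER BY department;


Assigning each row to its department group:
  Uma -> Engineering
  Tina -> Marketing
  Leo -> Research
  Nate -> Finance
  Dave -> Legal
  Mia -> Sales


6 groups:
Engineering, 1
Finance, 1
Legal, 1
Marketing, 1
Research, 1
Sales, 1


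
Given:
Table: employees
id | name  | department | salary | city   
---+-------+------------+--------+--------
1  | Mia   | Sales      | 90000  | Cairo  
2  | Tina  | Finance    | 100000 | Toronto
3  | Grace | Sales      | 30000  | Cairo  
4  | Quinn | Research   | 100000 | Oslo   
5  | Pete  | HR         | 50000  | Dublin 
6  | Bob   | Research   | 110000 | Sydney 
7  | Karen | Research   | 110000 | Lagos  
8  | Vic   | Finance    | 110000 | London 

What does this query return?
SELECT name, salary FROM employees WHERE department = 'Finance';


Filtering: department = 'Finance'
Matching rows: 2

2 rows:
Tina, 100000
Vic, 110000


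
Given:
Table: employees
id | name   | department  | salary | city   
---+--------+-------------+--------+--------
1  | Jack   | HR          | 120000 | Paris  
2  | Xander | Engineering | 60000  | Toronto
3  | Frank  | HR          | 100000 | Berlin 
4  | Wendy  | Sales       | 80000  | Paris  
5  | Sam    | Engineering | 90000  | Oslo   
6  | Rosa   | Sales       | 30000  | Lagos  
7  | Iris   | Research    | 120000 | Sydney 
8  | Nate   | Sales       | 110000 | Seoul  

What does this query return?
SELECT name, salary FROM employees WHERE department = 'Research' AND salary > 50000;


Filtering: department = 'Research' AND salary > 50000
Matching: 1 rows

1 rows:
Iris, 120000


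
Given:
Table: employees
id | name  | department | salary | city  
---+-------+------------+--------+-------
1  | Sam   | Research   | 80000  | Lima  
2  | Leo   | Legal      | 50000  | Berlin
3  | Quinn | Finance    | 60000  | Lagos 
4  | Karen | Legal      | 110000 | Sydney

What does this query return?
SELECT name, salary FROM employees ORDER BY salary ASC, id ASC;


Sorting by salary ASC, then id ASC for ties

4 rows:
Leo, 50000
Quinn, 60000
Sam, 80000
Karen, 110000


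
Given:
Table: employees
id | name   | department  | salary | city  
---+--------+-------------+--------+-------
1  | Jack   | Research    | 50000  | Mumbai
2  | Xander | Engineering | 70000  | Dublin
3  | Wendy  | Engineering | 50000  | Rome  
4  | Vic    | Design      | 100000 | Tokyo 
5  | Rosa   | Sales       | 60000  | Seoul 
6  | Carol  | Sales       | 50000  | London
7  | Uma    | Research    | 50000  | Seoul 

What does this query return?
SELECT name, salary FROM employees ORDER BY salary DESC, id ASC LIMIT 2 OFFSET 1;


Sort by salary DESC (id ASC tiebreak), then skip 1 and take 2
Rows 2 through 3

2 rows:
Xander, 70000
Rosa, 60000


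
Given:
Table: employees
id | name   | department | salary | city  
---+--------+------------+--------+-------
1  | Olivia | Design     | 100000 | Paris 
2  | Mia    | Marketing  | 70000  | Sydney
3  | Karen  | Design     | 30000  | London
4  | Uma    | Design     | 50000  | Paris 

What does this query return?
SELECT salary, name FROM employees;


Projecting columns: salary, name

4 rows:
100000, Olivia
70000, Mia
30000, Karen
50000, Uma


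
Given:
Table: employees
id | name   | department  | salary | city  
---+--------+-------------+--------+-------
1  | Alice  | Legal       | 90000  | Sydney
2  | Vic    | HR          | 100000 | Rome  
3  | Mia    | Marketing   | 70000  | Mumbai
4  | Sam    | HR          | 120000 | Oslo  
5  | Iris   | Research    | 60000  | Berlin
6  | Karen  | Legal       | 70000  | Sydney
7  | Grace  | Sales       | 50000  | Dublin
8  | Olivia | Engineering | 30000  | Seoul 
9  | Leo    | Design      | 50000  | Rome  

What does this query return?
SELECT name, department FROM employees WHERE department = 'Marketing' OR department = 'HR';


Filtering: department = 'Marketing' OR 'HR'
Matching: 3 rows

3 rows:
Vic, HR
Mia, Marketing
Sam, HR


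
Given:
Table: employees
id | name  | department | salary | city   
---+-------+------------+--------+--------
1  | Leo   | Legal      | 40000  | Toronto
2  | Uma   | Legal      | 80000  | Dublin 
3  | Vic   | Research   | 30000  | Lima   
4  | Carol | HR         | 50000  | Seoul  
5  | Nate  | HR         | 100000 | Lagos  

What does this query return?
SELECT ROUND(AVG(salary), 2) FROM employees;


SUM(salary) = 300000
COUNT = 5
ROUND(AVG, 2) = ROUND(300000 / 5, 2) = 60000.0

60000.0


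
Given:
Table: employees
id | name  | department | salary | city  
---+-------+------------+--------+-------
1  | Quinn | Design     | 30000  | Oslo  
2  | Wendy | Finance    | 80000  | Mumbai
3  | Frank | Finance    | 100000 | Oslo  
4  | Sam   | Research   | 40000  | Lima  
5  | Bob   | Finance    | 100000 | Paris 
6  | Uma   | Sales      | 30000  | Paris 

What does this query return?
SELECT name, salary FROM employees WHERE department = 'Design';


Filtering: department = 'Design'
Matching rows: 1

1 rows:
Quinn, 30000


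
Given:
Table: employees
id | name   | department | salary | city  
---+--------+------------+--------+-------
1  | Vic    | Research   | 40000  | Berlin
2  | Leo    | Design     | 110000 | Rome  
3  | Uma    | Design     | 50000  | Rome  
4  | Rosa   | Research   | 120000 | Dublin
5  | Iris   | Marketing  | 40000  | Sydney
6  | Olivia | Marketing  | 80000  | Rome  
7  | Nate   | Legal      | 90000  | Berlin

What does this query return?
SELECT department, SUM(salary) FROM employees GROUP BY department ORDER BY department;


Summing salary within each department:
  Design: 110000 + 50000 = 160000
  Legal: 90000 = 90000
  Marketing: 40000 + 80000 = 120000
  Research: 40000 + 120000 = 160000


4 groups:
Design, 160000
Legal, 90000
Marketing, 120000
Research, 160000
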